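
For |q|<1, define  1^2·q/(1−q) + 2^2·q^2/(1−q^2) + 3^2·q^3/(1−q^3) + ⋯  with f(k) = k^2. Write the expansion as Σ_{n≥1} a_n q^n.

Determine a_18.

q^18  k|18↦f(k): 18:324 9:81 6:36 3:9 2:4 1:1  a_18=455

a_18 = 455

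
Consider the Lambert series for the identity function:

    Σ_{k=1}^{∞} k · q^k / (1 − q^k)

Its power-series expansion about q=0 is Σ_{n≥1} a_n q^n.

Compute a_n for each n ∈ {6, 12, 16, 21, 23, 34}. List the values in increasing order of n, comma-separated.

12, 28, 31, 32, 24, 54

q^6  k|6↦f(k): 6:6 3:3 2:2 1:1  a_6=12
q^12  k|12↦f(k): 1:1 2:2 3:3 4:4 6:6 12:12  a_12=28
q^16  k|16↦f(k): 1:1 2:2 4:4 8:8 16:16  a_16=31
q^21  k|21↦f(k): 1:1 3:3 7:7 21:21  a_21=32
d|23:{23,1}  Σf=23+1=24
q^34  k|34↦f(k): 34:34 17:17 2:2 1:1  a_34=54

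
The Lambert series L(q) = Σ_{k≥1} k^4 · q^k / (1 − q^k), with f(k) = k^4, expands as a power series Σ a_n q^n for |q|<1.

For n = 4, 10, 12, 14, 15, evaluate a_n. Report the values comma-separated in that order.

q^4  k|4↦f(k): 1:1 2:16 4:256  a_4=273
n=10: 1·10 2·5 5·2 10·1  f→[1+16+625+10000]=10642
q^12  k|12↦f(k): 1:1 2:16 3:81 4:256 6:1296 12:20736  a_12=22386
q^14  k|14↦f(k): 14:38416 7:2401 2:16 1:1  a_14=40834
n=15: 15·1 5·3 3·5 1·15  f→[50625+625+81+1]=51332

273, 10642, 22386, 40834, 51332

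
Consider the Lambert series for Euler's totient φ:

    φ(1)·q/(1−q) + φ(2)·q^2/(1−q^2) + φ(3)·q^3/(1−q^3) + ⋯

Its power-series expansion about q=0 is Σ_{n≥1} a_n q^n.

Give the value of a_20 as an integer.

q^20  k|20↦φ(k): 20:8 10:4 5:4 4:2 2:1 1:1  a_20=20

a_20 = 20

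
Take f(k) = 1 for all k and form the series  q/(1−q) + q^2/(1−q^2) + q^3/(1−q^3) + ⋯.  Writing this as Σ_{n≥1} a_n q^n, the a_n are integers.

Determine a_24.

a_24 = 8

q^24  k|24↦f(k): 1:1 2:1 3:1 4:1 6:1 8:1 12:1 24:1  a_24=8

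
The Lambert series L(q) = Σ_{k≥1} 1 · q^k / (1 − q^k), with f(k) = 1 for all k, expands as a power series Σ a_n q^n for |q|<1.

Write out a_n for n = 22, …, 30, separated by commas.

[q^22] f(22)=1,f(11)=1,f(2)=1,f(1)=1 ⇒ 4
n=23: 23·1 1·23  f→[1+1]=2
n=24: 24·1 12·2 8·3 6·4 4·6 3·8 2·12 1·24  f→[1+1+1+1+1+1+1+1]=8
[q^25] f(1)=1,f(5)=1,f(25)=1 ⇒ 3
d|26:{1,2,13,26}  Σf=1+1+1+1=4
[q^27] f(1)=1,f(3)=1,f(9)=1,f(27)=1 ⇒ 4
[q^28] f(28)=1,f(14)=1,f(7)=1,f(4)=1,f(2)=1,f(1)=1 ⇒ 6
[q^29] f(1)=1,f(29)=1 ⇒ 2
q^30  k|30↦f(k): 30:1 15:1 10:1 6:1 5:1 3:1 2:1 1:1  a_30=8

4, 2, 8, 3, 4, 4, 6, 2, 8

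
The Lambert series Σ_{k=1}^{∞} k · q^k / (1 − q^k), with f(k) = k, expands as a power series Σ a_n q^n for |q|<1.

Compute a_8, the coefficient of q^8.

a_8 = 15

[q^8] f(8)=8,f(4)=4,f(2)=2,f(1)=1 ⇒ 15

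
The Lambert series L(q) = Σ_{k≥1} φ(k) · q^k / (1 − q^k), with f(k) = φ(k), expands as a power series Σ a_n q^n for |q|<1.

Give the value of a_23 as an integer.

q^23  k|23↦φ(k): 1:1 23:22  a_23=23

a_23 = 23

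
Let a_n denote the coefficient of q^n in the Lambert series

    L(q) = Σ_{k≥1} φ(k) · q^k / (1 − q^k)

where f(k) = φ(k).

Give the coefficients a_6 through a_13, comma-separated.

q^6  k|6↦φ(k): 1:1 2:1 3:2 6:2  a_6=6
q^7  k|7↦φ(k): 7:6 1:1  a_7=7
[q^8] φ(8)=4,φ(4)=2,φ(2)=1,φ(1)=1 ⇒ 8
[q^9] φ(1)=1,φ(3)=2,φ(9)=6 ⇒ 9
n=10: 1·10 2·5 5·2 10·1  φ→[1+1+4+4]=10
q^11  k|11↦φ(k): 1:1 11:10  a_11=11
n=12: 1·12 2·6 3·4 4·3 6·2 12·1  φ→[1+1+2+2+2+4]=12
[q^13] φ(13)=12,φ(1)=1 ⇒ 13

6, 7, 8, 9, 10, 11, 12, 13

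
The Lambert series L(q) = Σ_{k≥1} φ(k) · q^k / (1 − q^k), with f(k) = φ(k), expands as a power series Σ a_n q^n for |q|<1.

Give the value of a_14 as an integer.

d|14:{14,7,2,1}  Σφ=6+6+1+1=14

a_14 = 14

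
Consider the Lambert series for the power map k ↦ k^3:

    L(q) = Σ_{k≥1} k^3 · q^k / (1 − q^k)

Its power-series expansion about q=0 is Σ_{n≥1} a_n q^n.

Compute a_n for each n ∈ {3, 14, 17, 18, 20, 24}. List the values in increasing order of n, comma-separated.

d|3:{1,3}  Σf=1+27=28
q^14  k|14↦f(k): 14:2744 7:343 2:8 1:1  a_14=3096
d|17:{1,17}  Σf=1+4913=4914
n=18: 1·18 2·9 3·6 6·3 9·2 18·1  f→[1+8+27+216+729+5832]=6813
q^20  k|20↦f(k): 20:8000 10:1000 5:125 4:64 2:8 1:1  a_20=9198
[q^24] f(1)=1,f(2)=8,f(3)=27,f(4)=64,f(6)=216,f(8)=512,f(12)=1728,f(24)=13824 ⇒ 16380

28, 3096, 4914, 6813, 9198, 16380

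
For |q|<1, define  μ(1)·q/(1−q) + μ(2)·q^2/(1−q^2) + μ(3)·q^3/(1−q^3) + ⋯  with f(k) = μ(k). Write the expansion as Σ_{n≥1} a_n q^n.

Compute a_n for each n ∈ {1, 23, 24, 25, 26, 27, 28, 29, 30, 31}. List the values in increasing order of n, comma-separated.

1, 0, 0, 0, 0, 0, 0, 0, 0, 0

d|1:{1}  Σμ=1=1
q^23  k|23↦μ(k): 23:-1 1:1  a_23=0
q^24  k|24↦μ(k): 1:1 2:-1 3:-1 4:0 6:1 8:0 12:0 24:0  a_24=0
q^25  k|25↦μ(k): 25:0 5:-1 1:1  a_25=0
[q^26] μ(26)=1,μ(13)=-1,μ(2)=-1,μ(1)=1 ⇒ 0
[q^27] μ(1)=1,μ(3)=-1,μ(9)=0,μ(27)=0 ⇒ 0
n=28: 28·1 14·2 7·4 4·7 2·14 1·28  μ→[0+1+(-1)+0+(-1)+1]=0
q^29  k|29↦μ(k): 29:-1 1:1  a_29=0
q^30  k|30↦μ(k): 1:1 2:-1 3:-1 5:-1 6:1 10:1 15:1 30:-1  a_30=0
d|31:{1,31}  Σμ=1+(-1)=0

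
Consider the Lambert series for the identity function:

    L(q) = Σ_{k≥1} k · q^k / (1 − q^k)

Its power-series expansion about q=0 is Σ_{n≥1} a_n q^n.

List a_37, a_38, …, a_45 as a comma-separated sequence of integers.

d|37:{1,37}  Σf=1+37=38
d|38:{38,19,2,1}  Σf=38+19+2+1=60
n=39: 1·39 3·13 13·3 39·1  f→[1+3+13+39]=56
q^40  k|40↦f(k): 1:1 2:2 4:4 5:5 8:8 10:10 20:20 40:40  a_40=90
n=41: 1·41 41·1  f→[1+41]=42
q^42  k|42↦f(k): 1:1 2:2 3:3 6:6 7:7 14:14 21:21 42:42  a_42=96
d|43:{43,1}  Σf=43+1=44
q^44  k|44↦f(k): 1:1 2:2 4:4 11:11 22:22 44:44  a_44=84
d|45:{1,3,5,9,15,45}  Σf=1+3+5+9+15+45=78

38, 60, 56, 90, 42, 96, 44, 84, 78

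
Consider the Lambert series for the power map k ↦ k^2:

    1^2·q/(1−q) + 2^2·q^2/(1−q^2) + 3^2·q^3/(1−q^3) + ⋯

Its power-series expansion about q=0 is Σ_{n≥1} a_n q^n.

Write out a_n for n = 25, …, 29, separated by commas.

651, 850, 820, 1050, 842

q^25  k|25↦f(k): 1:1 5:25 25:625  a_25=651
[q^26] f(26)=676,f(13)=169,f(2)=4,f(1)=1 ⇒ 850
d|27:{27,9,3,1}  Σf=729+81+9+1=820
q^28  k|28↦f(k): 28:784 14:196 7:49 4:16 2:4 1:1  a_28=1050
q^29  k|29↦f(k): 1:1 29:841  a_29=842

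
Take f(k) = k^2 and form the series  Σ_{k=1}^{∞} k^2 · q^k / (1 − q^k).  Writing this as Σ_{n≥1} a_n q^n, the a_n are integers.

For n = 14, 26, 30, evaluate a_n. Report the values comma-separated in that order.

q^14  k|14↦f(k): 1:1 2:4 7:49 14:196  a_14=250
[q^26] f(1)=1,f(2)=4,f(13)=169,f(26)=676 ⇒ 850
n=30: 1·30 2·15 3·10 5·6 6·5 10·3 15·2 30·1  f→[1+4+9+25+36+100+225+900]=1300

250, 850, 1300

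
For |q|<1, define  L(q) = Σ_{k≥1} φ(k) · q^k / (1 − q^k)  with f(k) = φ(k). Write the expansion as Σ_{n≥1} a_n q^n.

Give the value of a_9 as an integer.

d|9:{9,3,1}  Σφ=6+2+1=9

a_9 = 9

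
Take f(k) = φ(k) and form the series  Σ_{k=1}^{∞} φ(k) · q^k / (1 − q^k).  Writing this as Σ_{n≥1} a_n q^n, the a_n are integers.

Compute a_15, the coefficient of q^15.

n=15: 1·15 3·5 5·3 15·1  φ→[1+2+4+8]=15

a_15 = 15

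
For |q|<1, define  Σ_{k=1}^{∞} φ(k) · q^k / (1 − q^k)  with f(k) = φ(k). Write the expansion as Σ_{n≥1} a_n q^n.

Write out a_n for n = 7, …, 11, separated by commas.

q^7  k|7↦φ(k): 1:1 7:6  a_7=7
q^8  k|8↦φ(k): 8:4 4:2 2:1 1:1  a_8=8
q^9  k|9↦φ(k): 9:6 3:2 1:1  a_9=9
n=10: 1·10 2·5 5·2 10·1  φ→[1+1+4+4]=10
[q^11] φ(11)=10,φ(1)=1 ⇒ 11

7, 8, 9, 10, 11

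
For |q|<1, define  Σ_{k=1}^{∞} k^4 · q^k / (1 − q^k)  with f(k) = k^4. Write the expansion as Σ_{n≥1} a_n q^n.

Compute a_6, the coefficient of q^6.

a_6 = 1394

[q^6] f(1)=1,f(2)=16,f(3)=81,f(6)=1296 ⇒ 1394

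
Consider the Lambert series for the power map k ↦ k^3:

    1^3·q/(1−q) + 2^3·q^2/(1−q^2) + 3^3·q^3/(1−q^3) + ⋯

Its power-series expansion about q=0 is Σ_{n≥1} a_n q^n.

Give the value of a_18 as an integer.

a_18 = 6813

[q^18] f(18)=5832,f(9)=729,f(6)=216,f(3)=27,f(2)=8,f(1)=1 ⇒ 6813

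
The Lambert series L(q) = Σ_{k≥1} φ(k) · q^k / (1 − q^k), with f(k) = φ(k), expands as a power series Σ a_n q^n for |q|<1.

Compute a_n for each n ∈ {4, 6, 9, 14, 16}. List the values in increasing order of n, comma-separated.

[q^4] φ(1)=1,φ(2)=1,φ(4)=2 ⇒ 4
[q^6] φ(6)=2,φ(3)=2,φ(2)=1,φ(1)=1 ⇒ 6
[q^9] φ(9)=6,φ(3)=2,φ(1)=1 ⇒ 9
[q^14] φ(1)=1,φ(2)=1,φ(7)=6,φ(14)=6 ⇒ 14
q^16  k|16↦φ(k): 1:1 2:1 4:2 8:4 16:8  a_16=16

4, 6, 9, 14, 16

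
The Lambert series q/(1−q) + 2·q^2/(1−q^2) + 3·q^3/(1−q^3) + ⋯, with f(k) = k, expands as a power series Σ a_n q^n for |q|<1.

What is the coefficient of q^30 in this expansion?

d|30:{30,15,10,6,5,3,2,1}  Σf=30+15+10+6+5+3+2+1=72

a_30 = 72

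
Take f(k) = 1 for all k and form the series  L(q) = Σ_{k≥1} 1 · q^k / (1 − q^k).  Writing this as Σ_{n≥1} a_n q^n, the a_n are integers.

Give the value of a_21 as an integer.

q^21  k|21↦f(k): 21:1 7:1 3:1 1:1  a_21=4

a_21 = 4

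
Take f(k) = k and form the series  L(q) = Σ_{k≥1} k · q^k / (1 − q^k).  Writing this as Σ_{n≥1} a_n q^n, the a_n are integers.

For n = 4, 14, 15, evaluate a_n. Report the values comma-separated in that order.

d|4:{1,2,4}  Σf=1+2+4=7
[q^14] f(1)=1,f(2)=2,f(7)=7,f(14)=14 ⇒ 24
q^15  k|15↦f(k): 15:15 5:5 3:3 1:1  a_15=24

7, 24, 24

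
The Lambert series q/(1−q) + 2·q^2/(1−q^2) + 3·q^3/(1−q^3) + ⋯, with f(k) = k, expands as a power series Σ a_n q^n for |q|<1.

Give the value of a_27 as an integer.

a_27 = 40

q^27  k|27↦f(k): 27:27 9:9 3:3 1:1  a_27=40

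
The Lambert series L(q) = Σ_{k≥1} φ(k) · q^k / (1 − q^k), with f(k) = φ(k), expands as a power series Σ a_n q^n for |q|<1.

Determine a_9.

q^9  k|9↦φ(k): 9:6 3:2 1:1  a_9=9

a_9 = 9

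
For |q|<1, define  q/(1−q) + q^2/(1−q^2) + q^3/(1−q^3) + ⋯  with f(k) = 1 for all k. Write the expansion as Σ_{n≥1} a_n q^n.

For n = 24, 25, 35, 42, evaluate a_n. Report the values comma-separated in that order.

[q^24] f(1)=1,f(2)=1,f(3)=1,f(4)=1,f(6)=1,f(8)=1,f(12)=1,f(24)=1 ⇒ 8
[q^25] f(25)=1,f(5)=1,f(1)=1 ⇒ 3
[q^35] f(35)=1,f(7)=1,f(5)=1,f(1)=1 ⇒ 4
q^42  k|42↦f(k): 42:1 21:1 14:1 7:1 6:1 3:1 2:1 1:1  a_42=8

8, 3, 4, 8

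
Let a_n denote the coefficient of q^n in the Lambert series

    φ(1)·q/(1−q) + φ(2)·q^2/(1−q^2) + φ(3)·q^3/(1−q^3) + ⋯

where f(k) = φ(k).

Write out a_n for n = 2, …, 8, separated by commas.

q^2  k|2↦φ(k): 2:1 1:1  a_2=2
n=3: 1·3 3·1  φ→[1+2]=3
q^4  k|4↦φ(k): 1:1 2:1 4:2  a_4=4
d|5:{5,1}  Σφ=4+1=5
d|6:{1,2,3,6}  Σφ=1+1+2+2=6
q^7  k|7↦φ(k): 1:1 7:6  a_7=7
n=8: 1·8 2·4 4·2 8·1  φ→[1+1+2+4]=8

2, 3, 4, 5, 6, 7, 8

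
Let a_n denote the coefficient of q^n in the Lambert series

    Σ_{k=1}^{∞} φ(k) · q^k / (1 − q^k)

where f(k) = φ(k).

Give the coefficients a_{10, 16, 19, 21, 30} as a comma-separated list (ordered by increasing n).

n=10: 10·1 5·2 2·5 1·10  φ→[4+4+1+1]=10
n=16: 16·1 8·2 4·4 2·8 1·16  φ→[8+4+2+1+1]=16
n=19: 1·19 19·1  φ→[1+18]=19
[q^21] φ(1)=1,φ(3)=2,φ(7)=6,φ(21)=12 ⇒ 21
q^30  k|30↦φ(k): 30:8 15:8 10:4 6:2 5:4 3:2 2:1 1:1  a_30=30

10, 16, 19, 21, 30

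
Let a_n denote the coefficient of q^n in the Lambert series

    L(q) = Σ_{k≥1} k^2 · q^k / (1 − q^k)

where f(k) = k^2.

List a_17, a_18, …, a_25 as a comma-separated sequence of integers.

290, 455, 362, 546, 500, 610, 530, 850, 651

q^17  k|17↦f(k): 17:289 1:1  a_17=290
d|18:{1,2,3,6,9,18}  Σf=1+4+9+36+81+324=455
d|19:{1,19}  Σf=1+361=362
d|20:{20,10,5,4,2,1}  Σf=400+100+25+16+4+1=546
n=21: 1·21 3·7 7·3 21·1  f→[1+9+49+441]=500
d|22:{22,11,2,1}  Σf=484+121+4+1=610
q^23  k|23↦f(k): 23:529 1:1  a_23=530
[q^24] f(1)=1,f(2)=4,f(3)=9,f(4)=16,f(6)=36,f(8)=64,f(12)=144,f(24)=576 ⇒ 850
d|25:{1,5,25}  Σf=1+25+625=651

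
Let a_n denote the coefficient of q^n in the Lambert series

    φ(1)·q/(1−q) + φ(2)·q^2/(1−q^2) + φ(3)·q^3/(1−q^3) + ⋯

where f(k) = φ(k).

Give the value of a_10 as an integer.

[q^10] φ(1)=1,φ(2)=1,φ(5)=4,φ(10)=4 ⇒ 10

a_10 = 10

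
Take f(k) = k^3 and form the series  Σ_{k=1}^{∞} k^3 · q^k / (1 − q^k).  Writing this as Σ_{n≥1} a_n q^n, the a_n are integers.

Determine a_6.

a_6 = 252

q^6  k|6↦f(k): 6:216 3:27 2:8 1:1  a_6=252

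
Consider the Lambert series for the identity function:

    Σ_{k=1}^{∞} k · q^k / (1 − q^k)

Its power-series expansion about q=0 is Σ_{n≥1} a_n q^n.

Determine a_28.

[q^28] f(1)=1,f(2)=2,f(4)=4,f(7)=7,f(14)=14,f(28)=28 ⇒ 56

a_28 = 56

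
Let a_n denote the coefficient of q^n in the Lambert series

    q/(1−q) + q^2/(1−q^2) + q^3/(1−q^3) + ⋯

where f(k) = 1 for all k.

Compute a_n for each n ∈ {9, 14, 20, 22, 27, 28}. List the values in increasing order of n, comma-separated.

n=9: 1·9 3·3 9·1  f→[1+1+1]=3
q^14  k|14↦f(k): 1:1 2:1 7:1 14:1  a_14=4
q^20  k|20↦f(k): 1:1 2:1 4:1 5:1 10:1 20:1  a_20=6
n=22: 22·1 11·2 2·11 1·22  f→[1+1+1+1]=4
[q^27] f(27)=1,f(9)=1,f(3)=1,f(1)=1 ⇒ 4
d|28:{1,2,4,7,14,28}  Σf=1+1+1+1+1+1=6

3, 4, 6, 4, 4, 6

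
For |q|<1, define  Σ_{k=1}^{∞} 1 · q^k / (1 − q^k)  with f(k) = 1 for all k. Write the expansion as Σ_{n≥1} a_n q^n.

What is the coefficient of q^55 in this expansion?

a_55 = 4

[q^55] f(1)=1,f(5)=1,f(11)=1,f(55)=1 ⇒ 4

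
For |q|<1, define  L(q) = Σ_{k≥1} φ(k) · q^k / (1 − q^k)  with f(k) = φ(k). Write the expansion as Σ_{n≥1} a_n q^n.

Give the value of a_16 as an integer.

n=16: 16·1 8·2 4·4 2·8 1·16  φ→[8+4+2+1+1]=16

a_16 = 16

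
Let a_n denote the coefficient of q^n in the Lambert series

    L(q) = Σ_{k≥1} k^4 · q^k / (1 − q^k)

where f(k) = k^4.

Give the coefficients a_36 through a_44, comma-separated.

n=36: 1·36 2·18 3·12 4·9 6·6 9·4 12·3 18·2 36·1  f→[1+16+81+256+1296+6561+20736+104976+1679616]=1813539
[q^37] f(37)=1874161,f(1)=1 ⇒ 1874162
n=38: 38·1 19·2 2·19 1·38  f→[2085136+130321+16+1]=2215474
[q^39] f(1)=1,f(3)=81,f(13)=28561,f(39)=2313441 ⇒ 2342084
n=40: 40·1 20·2 10·4 8·5 5·8 4·10 2·20 1·40  f→[2560000+160000+10000+4096+625+256+16+1]=2734994
d|41:{1,41}  Σf=1+2825761=2825762
n=42: 1·42 2·21 3·14 6·7 7·6 14·3 21·2 42·1  f→[1+16+81+1296+2401+38416+194481+3111696]=3348388
n=43: 1·43 43·1  f→[1+3418801]=3418802
d|44:{1,2,4,11,22,44}  Σf=1+16+256+14641+234256+3748096=3997266

1813539, 1874162, 2215474, 2342084, 2734994, 2825762, 3348388, 3418802, 3997266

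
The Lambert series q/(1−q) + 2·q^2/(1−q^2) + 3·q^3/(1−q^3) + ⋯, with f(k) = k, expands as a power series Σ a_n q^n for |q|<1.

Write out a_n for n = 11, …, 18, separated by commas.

n=11: 11·1 1·11  f→[11+1]=12
[q^12] f(12)=12,f(6)=6,f(4)=4,f(3)=3,f(2)=2,f(1)=1 ⇒ 28
[q^13] f(13)=13,f(1)=1 ⇒ 14
q^14  k|14↦f(k): 14:14 7:7 2:2 1:1  a_14=24
d|15:{15,5,3,1}  Σf=15+5+3+1=24
q^16  k|16↦f(k): 1:1 2:2 4:4 8:8 16:16  a_16=31
n=17: 17·1 1·17  f→[17+1]=18
[q^18] f(18)=18,f(9)=9,f(6)=6,f(3)=3,f(2)=2,f(1)=1 ⇒ 39

12, 28, 14, 24, 24, 31, 18, 39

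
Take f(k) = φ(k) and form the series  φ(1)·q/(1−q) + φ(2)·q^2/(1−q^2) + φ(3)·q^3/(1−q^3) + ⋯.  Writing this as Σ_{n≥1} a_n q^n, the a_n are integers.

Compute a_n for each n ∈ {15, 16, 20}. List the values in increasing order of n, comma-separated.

d|15:{15,5,3,1}  Σφ=8+4+2+1=15
d|16:{16,8,4,2,1}  Σφ=8+4+2+1+1=16
q^20  k|20↦φ(k): 1:1 2:1 4:2 5:4 10:4 20:8  a_20=20

15, 16, 20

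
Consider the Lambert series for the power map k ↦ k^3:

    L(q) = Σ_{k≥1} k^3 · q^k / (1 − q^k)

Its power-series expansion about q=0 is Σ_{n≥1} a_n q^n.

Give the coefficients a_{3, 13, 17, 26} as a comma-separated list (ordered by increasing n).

q^3  k|3↦f(k): 1:1 3:27  a_3=28
n=13: 13·1 1·13  f→[2197+1]=2198
d|17:{17,1}  Σf=4913+1=4914
n=26: 1·26 2·13 13·2 26·1  f→[1+8+2197+17576]=19782

28, 2198, 4914, 19782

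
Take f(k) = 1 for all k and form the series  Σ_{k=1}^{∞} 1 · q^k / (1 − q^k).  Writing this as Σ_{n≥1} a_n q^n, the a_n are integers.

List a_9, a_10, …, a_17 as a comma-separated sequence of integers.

3, 4, 2, 6, 2, 4, 4, 5, 2

q^9  k|9↦f(k): 1:1 3:1 9:1  a_9=3
n=10: 10·1 5·2 2·5 1·10  f→[1+1+1+1]=4
q^11  k|11↦f(k): 1:1 11:1  a_11=2
d|12:{12,6,4,3,2,1}  Σf=1+1+1+1+1+1=6
q^13  k|13↦f(k): 1:1 13:1  a_13=2
d|14:{14,7,2,1}  Σf=1+1+1+1=4
d|15:{1,3,5,15}  Σf=1+1+1+1=4
n=16: 1·16 2·8 4·4 8·2 16·1  f→[1+1+1+1+1]=5
n=17: 17·1 1·17  f→[1+1]=2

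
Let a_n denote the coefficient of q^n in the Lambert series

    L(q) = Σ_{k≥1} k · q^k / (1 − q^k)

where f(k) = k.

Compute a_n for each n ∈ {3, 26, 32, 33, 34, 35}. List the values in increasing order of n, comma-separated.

4, 42, 63, 48, 54, 48

q^3  k|3↦f(k): 1:1 3:3  a_3=4
n=26: 1·26 2·13 13·2 26·1  f→[1+2+13+26]=42
q^32  k|32↦f(k): 32:32 16:16 8:8 4:4 2:2 1:1  a_32=63
n=33: 33·1 11·3 3·11 1·33  f→[33+11+3+1]=48
[q^34] f(1)=1,f(2)=2,f(17)=17,f(34)=34 ⇒ 54
q^35  k|35↦f(k): 35:35 7:7 5:5 1:1  a_35=48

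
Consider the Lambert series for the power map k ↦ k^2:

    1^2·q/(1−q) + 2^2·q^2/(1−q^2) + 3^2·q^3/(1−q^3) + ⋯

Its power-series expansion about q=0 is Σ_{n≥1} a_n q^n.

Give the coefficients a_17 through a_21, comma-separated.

n=17: 1·17 17·1  f→[1+289]=290
[q^18] f(1)=1,f(2)=4,f(3)=9,f(6)=36,f(9)=81,f(18)=324 ⇒ 455
d|19:{19,1}  Σf=361+1=362
n=20: 1·20 2·10 4·5 5·4 10·2 20·1  f→[1+4+16+25+100+400]=546
[q^21] f(1)=1,f(3)=9,f(7)=49,f(21)=441 ⇒ 500

290, 455, 362, 546, 500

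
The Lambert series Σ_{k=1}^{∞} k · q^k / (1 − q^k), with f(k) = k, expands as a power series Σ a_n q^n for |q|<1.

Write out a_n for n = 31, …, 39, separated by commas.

[q^31] f(1)=1,f(31)=31 ⇒ 32
[q^32] f(1)=1,f(2)=2,f(4)=4,f(8)=8,f(16)=16,f(32)=32 ⇒ 63
q^33  k|33↦f(k): 33:33 11:11 3:3 1:1  a_33=48
d|34:{34,17,2,1}  Σf=34+17+2+1=54
d|35:{35,7,5,1}  Σf=35+7+5+1=48
d|36:{36,18,12,9,6,4,3,2,1}  Σf=36+18+12+9+6+4+3+2+1=91
q^37  k|37↦f(k): 37:37 1:1  a_37=38
d|38:{38,19,2,1}  Σf=38+19+2+1=60
n=39: 1·39 3·13 13·3 39·1  f→[1+3+13+39]=56

32, 63, 48, 54, 48, 91, 38, 60, 56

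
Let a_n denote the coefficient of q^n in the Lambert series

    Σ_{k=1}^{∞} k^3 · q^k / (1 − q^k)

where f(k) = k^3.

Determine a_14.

a_14 = 3096

d|14:{1,2,7,14}  Σf=1+8+343+2744=3096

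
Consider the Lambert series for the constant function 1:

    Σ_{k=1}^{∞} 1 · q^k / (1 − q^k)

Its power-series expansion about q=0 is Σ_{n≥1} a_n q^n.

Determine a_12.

a_12 = 6

[q^12] f(1)=1,f(2)=1,f(3)=1,f(4)=1,f(6)=1,f(12)=1 ⇒ 6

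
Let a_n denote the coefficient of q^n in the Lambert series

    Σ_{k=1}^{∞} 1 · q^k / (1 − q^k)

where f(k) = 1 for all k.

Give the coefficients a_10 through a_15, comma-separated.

q^10  k|10↦f(k): 1:1 2:1 5:1 10:1  a_10=4
d|11:{11,1}  Σf=1+1=2
q^12  k|12↦f(k): 1:1 2:1 3:1 4:1 6:1 12:1  a_12=6
[q^13] f(1)=1,f(13)=1 ⇒ 2
n=14: 1·14 2·7 7·2 14·1  f→[1+1+1+1]=4
q^15  k|15↦f(k): 1:1 3:1 5:1 15:1  a_15=4

4, 2, 6, 2, 4, 4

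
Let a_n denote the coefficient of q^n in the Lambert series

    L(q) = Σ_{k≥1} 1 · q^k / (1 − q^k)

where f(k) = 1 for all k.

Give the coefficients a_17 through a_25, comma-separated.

n=17: 17·1 1·17  f→[1+1]=2
n=18: 1·18 2·9 3·6 6·3 9·2 18·1  f→[1+1+1+1+1+1]=6
q^19  k|19↦f(k): 19:1 1:1  a_19=2
d|20:{20,10,5,4,2,1}  Σf=1+1+1+1+1+1=6
[q^21] f(1)=1,f(3)=1,f(7)=1,f(21)=1 ⇒ 4
[q^22] f(1)=1,f(2)=1,f(11)=1,f(22)=1 ⇒ 4
n=23: 1·23 23·1  f→[1+1]=2
[q^24] f(24)=1,f(12)=1,f(8)=1,f(6)=1,f(4)=1,f(3)=1,f(2)=1,f(1)=1 ⇒ 8
q^25  k|25↦f(k): 1:1 5:1 25:1  a_25=3

2, 6, 2, 6, 4, 4, 2, 8, 3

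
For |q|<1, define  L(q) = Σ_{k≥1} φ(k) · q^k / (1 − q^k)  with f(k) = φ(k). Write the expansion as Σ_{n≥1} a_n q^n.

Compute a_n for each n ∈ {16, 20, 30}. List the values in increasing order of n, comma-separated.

d|16:{1,2,4,8,16}  Σφ=1+1+2+4+8=16
n=20: 1·20 2·10 4·5 5·4 10·2 20·1  φ→[1+1+2+4+4+8]=20
q^30  k|30↦φ(k): 30:8 15:8 10:4 6:2 5:4 3:2 2:1 1:1  a_30=30

16, 20, 30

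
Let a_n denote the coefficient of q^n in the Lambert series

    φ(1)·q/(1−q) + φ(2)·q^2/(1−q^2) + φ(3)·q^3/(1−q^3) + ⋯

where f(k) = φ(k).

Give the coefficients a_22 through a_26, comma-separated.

q^22  k|22↦φ(k): 1:1 2:1 11:10 22:10  a_22=22
n=23: 23·1 1·23  φ→[22+1]=23
n=24: 1·24 2·12 3·8 4·6 6·4 8·3 12·2 24·1  φ→[1+1+2+2+2+4+4+8]=24
d|25:{1,5,25}  Σφ=1+4+20=25
[q^26] φ(26)=12,φ(13)=12,φ(2)=1,φ(1)=1 ⇒ 26

22, 23, 24, 25, 26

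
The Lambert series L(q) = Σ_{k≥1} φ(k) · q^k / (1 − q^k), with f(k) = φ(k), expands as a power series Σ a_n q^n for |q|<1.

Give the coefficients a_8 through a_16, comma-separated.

q^8  k|8↦φ(k): 1:1 2:1 4:2 8:4  a_8=8
[q^9] φ(1)=1,φ(3)=2,φ(9)=6 ⇒ 9
q^10  k|10↦φ(k): 10:4 5:4 2:1 1:1  a_10=10
n=11: 11·1 1·11  φ→[10+1]=11
n=12: 1·12 2·6 3·4 4·3 6·2 12·1  φ→[1+1+2+2+2+4]=12
n=13: 1·13 13·1  φ→[1+12]=13
d|14:{14,7,2,1}  Σφ=6+6+1+1=14
n=15: 15·1 5·3 3·5 1·15  φ→[8+4+2+1]=15
n=16: 16·1 8·2 4·4 2·8 1·16  φ→[8+4+2+1+1]=16

8, 9, 10, 11, 12, 13, 14, 15, 16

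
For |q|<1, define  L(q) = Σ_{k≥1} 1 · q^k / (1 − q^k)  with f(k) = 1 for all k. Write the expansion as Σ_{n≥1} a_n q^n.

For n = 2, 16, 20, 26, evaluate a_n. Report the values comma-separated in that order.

n=2: 1·2 2·1  f→[1+1]=2
d|16:{1,2,4,8,16}  Σf=1+1+1+1+1=5
d|20:{1,2,4,5,10,20}  Σf=1+1+1+1+1+1=6
[q^26] f(26)=1,f(13)=1,f(2)=1,f(1)=1 ⇒ 4

2, 5, 6, 4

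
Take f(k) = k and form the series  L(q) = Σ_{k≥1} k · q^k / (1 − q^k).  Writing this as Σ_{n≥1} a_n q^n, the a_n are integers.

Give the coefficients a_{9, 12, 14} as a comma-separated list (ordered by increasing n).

13, 28, 24

d|9:{9,3,1}  Σf=9+3+1=13
n=12: 12·1 6·2 4·3 3·4 2·6 1·12  f→[12+6+4+3+2+1]=28
n=14: 1·14 2·7 7·2 14·1  f→[1+2+7+14]=24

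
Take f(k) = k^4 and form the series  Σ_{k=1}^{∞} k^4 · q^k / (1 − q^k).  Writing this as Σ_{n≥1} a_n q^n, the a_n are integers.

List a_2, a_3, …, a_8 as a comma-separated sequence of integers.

q^2  k|2↦f(k): 2:16 1:1  a_2=17
n=3: 1·3 3·1  f→[1+81]=82
d|4:{4,2,1}  Σf=256+16+1=273
n=5: 5·1 1·5  f→[625+1]=626
n=6: 6·1 3·2 2·3 1·6  f→[1296+81+16+1]=1394
d|7:{7,1}  Σf=2401+1=2402
n=8: 8·1 4·2 2·4 1·8  f→[4096+256+16+1]=4369

17, 82, 273, 626, 1394, 2402, 4369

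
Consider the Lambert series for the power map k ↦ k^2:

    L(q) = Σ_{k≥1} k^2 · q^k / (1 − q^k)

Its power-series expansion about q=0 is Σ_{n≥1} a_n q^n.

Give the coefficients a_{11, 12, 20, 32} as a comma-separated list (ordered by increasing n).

122, 210, 546, 1365

d|11:{11,1}  Σf=121+1=122
d|12:{1,2,3,4,6,12}  Σf=1+4+9+16+36+144=210
n=20: 1·20 2·10 4·5 5·4 10·2 20·1  f→[1+4+16+25+100+400]=546
n=32: 1·32 2·16 4·8 8·4 16·2 32·1  f→[1+4+16+64+256+1024]=1365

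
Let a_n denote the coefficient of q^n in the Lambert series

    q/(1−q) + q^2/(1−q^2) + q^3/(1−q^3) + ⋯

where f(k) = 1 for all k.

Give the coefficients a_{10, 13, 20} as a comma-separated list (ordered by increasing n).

q^10  k|10↦f(k): 1:1 2:1 5:1 10:1  a_10=4
q^13  k|13↦f(k): 1:1 13:1  a_13=2
q^20  k|20↦f(k): 20:1 10:1 5:1 4:1 2:1 1:1  a_20=6

4, 2, 6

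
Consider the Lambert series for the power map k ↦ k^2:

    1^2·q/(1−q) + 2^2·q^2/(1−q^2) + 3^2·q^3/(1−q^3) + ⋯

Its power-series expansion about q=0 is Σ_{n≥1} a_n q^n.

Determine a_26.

a_26 = 850

d|26:{1,2,13,26}  Σf=1+4+169+676=850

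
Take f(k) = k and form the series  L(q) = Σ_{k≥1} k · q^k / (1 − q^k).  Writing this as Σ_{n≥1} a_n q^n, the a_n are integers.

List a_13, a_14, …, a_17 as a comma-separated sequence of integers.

q^13  k|13↦f(k): 13:13 1:1  a_13=14
[q^14] f(1)=1,f(2)=2,f(7)=7,f(14)=14 ⇒ 24
n=15: 1·15 3·5 5·3 15·1  f→[1+3+5+15]=24
[q^16] f(16)=16,f(8)=8,f(4)=4,f(2)=2,f(1)=1 ⇒ 31
n=17: 1·17 17·1  f→[1+17]=18

14, 24, 24, 31, 18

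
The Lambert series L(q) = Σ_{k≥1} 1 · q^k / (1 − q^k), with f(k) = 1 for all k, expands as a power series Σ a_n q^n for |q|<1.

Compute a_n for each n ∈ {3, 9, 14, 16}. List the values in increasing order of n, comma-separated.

2, 3, 4, 5

q^3  k|3↦f(k): 3:1 1:1  a_3=2
d|9:{1,3,9}  Σf=1+1+1=3
n=14: 1·14 2·7 7·2 14·1  f→[1+1+1+1]=4
[q^16] f(1)=1,f(2)=1,f(4)=1,f(8)=1,f(16)=1 ⇒ 5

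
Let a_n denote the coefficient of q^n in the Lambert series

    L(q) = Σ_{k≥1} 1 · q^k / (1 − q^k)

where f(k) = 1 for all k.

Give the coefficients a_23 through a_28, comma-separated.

2, 8, 3, 4, 4, 6

n=23: 23·1 1·23  f→[1+1]=2
q^24  k|24↦f(k): 1:1 2:1 3:1 4:1 6:1 8:1 12:1 24:1  a_24=8
d|25:{25,5,1}  Σf=1+1+1=3
n=26: 26·1 13·2 2·13 1·26  f→[1+1+1+1]=4
d|27:{1,3,9,27}  Σf=1+1+1+1=4
n=28: 28·1 14·2 7·4 4·7 2·14 1·28  f→[1+1+1+1+1+1]=6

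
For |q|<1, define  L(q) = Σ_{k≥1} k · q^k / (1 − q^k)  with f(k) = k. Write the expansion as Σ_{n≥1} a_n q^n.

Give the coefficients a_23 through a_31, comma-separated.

24, 60, 31, 42, 40, 56, 30, 72, 32

n=23: 1·23 23·1  f→[1+23]=24
q^24  k|24↦f(k): 24:24 12:12 8:8 6:6 4:4 3:3 2:2 1:1  a_24=60
[q^25] f(25)=25,f(5)=5,f(1)=1 ⇒ 31
[q^26] f(1)=1,f(2)=2,f(13)=13,f(26)=26 ⇒ 42
d|27:{27,9,3,1}  Σf=27+9+3+1=40
n=28: 28·1 14·2 7·4 4·7 2·14 1·28  f→[28+14+7+4+2+1]=56
n=29: 1·29 29·1  f→[1+29]=30
n=30: 1·30 2·15 3·10 5·6 6·5 10·3 15·2 30·1  f→[1+2+3+5+6+10+15+30]=72
[q^31] f(1)=1,f(31)=31 ⇒ 32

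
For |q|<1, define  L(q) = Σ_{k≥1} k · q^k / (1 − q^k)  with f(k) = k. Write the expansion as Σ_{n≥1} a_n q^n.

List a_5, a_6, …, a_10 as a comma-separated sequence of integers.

q^5  k|5↦f(k): 5:5 1:1  a_5=6
n=6: 6·1 3·2 2·3 1·6  f→[6+3+2+1]=12
q^7  k|7↦f(k): 7:7 1:1  a_7=8
q^8  k|8↦f(k): 1:1 2:2 4:4 8:8  a_8=15
n=9: 1·9 3·3 9·1  f→[1+3+9]=13
d|10:{1,2,5,10}  Σf=1+2+5+10=18

6, 12, 8, 15, 13, 18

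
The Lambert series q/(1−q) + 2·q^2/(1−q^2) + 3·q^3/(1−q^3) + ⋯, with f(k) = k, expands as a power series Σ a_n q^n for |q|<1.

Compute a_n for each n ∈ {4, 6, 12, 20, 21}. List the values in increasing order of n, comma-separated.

n=4: 4·1 2·2 1·4  f→[4+2+1]=7
d|6:{1,2,3,6}  Σf=1+2+3+6=12
n=12: 1·12 2·6 3·4 4·3 6·2 12·1  f→[1+2+3+4+6+12]=28
[q^20] f(20)=20,f(10)=10,f(5)=5,f(4)=4,f(2)=2,f(1)=1 ⇒ 42
[q^21] f(21)=21,f(7)=7,f(3)=3,f(1)=1 ⇒ 32

7, 12, 28, 42, 32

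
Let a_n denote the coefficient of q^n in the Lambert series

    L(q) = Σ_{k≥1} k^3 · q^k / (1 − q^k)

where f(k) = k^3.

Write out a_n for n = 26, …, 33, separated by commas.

d|26:{26,13,2,1}  Σf=17576+2197+8+1=19782
q^27  k|27↦f(k): 27:19683 9:729 3:27 1:1  a_27=20440
d|28:{28,14,7,4,2,1}  Σf=21952+2744+343+64+8+1=25112
q^29  k|29↦f(k): 1:1 29:24389  a_29=24390
q^30  k|30↦f(k): 1:1 2:8 3:27 5:125 6:216 10:1000 15:3375 30:27000  a_30=31752
n=31: 1·31 31·1  f→[1+29791]=29792
n=32: 1·32 2·16 4·8 8·4 16·2 32·1  f→[1+8+64+512+4096+32768]=37449
n=33: 1·33 3·11 11·3 33·1  f→[1+27+1331+35937]=37296

19782, 20440, 25112, 24390, 31752, 29792, 37449, 37296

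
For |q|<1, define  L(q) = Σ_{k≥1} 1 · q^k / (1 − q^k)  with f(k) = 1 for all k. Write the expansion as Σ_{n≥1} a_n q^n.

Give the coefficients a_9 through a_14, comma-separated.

3, 4, 2, 6, 2, 4

d|9:{9,3,1}  Σf=1+1+1=3
n=10: 10·1 5·2 2·5 1·10  f→[1+1+1+1]=4
n=11: 1·11 11·1  f→[1+1]=2
n=12: 1·12 2·6 3·4 4·3 6·2 12·1  f→[1+1+1+1+1+1]=6
q^13  k|13↦f(k): 13:1 1:1  a_13=2
n=14: 1·14 2·7 7·2 14·1  f→[1+1+1+1]=4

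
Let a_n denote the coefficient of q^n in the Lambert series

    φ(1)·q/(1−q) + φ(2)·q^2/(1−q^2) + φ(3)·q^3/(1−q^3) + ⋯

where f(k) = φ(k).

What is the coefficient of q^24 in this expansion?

q^24  k|24↦φ(k): 1:1 2:1 3:2 4:2 6:2 8:4 12:4 24:8  a_24=24

a_24 = 24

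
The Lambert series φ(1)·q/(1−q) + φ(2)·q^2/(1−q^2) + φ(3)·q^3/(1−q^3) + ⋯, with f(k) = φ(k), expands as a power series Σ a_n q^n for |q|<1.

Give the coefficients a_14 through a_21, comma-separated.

n=14: 1·14 2·7 7·2 14·1  φ→[1+1+6+6]=14
q^15  k|15↦φ(k): 1:1 3:2 5:4 15:8  a_15=15
q^16  k|16↦φ(k): 16:8 8:4 4:2 2:1 1:1  a_16=16
n=17: 17·1 1·17  φ→[16+1]=17
q^18  k|18↦φ(k): 1:1 2:1 3:2 6:2 9:6 18:6  a_18=18
[q^19] φ(1)=1,φ(19)=18 ⇒ 19
[q^20] φ(1)=1,φ(2)=1,φ(4)=2,φ(5)=4,φ(10)=4,φ(20)=8 ⇒ 20
n=21: 1·21 3·7 7·3 21·1  φ→[1+2+6+12]=21

14, 15, 16, 17, 18, 19, 20, 21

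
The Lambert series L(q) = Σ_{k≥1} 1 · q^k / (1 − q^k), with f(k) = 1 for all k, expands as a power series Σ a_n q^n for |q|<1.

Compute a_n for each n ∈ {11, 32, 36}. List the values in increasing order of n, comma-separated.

2, 6, 9

n=11: 11·1 1·11  f→[1+1]=2
q^32  k|32↦f(k): 32:1 16:1 8:1 4:1 2:1 1:1  a_32=6
[q^36] f(36)=1,f(18)=1,f(12)=1,f(9)=1,f(6)=1,f(4)=1,f(3)=1,f(2)=1,f(1)=1 ⇒ 9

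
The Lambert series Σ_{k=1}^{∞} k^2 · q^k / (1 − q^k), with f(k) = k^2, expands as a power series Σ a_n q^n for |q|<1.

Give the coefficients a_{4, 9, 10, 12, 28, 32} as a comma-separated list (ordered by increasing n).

d|4:{4,2,1}  Σf=16+4+1=21
d|9:{1,3,9}  Σf=1+9+81=91
d|10:{10,5,2,1}  Σf=100+25+4+1=130
n=12: 12·1 6·2 4·3 3·4 2·6 1·12  f→[144+36+16+9+4+1]=210
q^28  k|28↦f(k): 28:784 14:196 7:49 4:16 2:4 1:1  a_28=1050
q^32  k|32↦f(k): 32:1024 16:256 8:64 4:16 2:4 1:1  a_32=1365

21, 91, 130, 210, 1050, 1365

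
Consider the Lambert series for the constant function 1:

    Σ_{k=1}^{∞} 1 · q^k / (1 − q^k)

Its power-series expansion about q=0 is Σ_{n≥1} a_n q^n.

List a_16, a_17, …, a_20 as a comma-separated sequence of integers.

5, 2, 6, 2, 6

q^16  k|16↦f(k): 1:1 2:1 4:1 8:1 16:1  a_16=5
[q^17] f(1)=1,f(17)=1 ⇒ 2
q^18  k|18↦f(k): 1:1 2:1 3:1 6:1 9:1 18:1  a_18=6
d|19:{19,1}  Σf=1+1=2
q^20  k|20↦f(k): 20:1 10:1 5:1 4:1 2:1 1:1  a_20=6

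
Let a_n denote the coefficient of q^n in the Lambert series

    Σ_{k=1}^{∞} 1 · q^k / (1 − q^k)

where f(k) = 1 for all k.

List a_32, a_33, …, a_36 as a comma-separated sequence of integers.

[q^32] f(32)=1,f(16)=1,f(8)=1,f(4)=1,f(2)=1,f(1)=1 ⇒ 6
q^33  k|33↦f(k): 1:1 3:1 11:1 33:1  a_33=4
[q^34] f(34)=1,f(17)=1,f(2)=1,f(1)=1 ⇒ 4
d|35:{1,5,7,35}  Σf=1+1+1+1=4
d|36:{36,18,12,9,6,4,3,2,1}  Σf=1+1+1+1+1+1+1+1+1=9

6, 4, 4, 4, 9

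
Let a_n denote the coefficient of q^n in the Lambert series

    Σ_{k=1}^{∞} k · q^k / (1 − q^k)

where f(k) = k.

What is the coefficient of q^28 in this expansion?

a_28 = 56

q^28  k|28↦f(k): 28:28 14:14 7:7 4:4 2:2 1:1  a_28=56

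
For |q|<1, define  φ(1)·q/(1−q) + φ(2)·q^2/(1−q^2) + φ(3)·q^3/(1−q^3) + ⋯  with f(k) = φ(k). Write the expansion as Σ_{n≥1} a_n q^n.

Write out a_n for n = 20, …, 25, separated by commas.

q^20  k|20↦φ(k): 1:1 2:1 4:2 5:4 10:4 20:8  a_20=20
q^21  k|21↦φ(k): 1:1 3:2 7:6 21:12  a_21=21
n=22: 22·1 11·2 2·11 1·22  φ→[10+10+1+1]=22
d|23:{23,1}  Σφ=22+1=23
q^24  k|24↦φ(k): 24:8 12:4 8:4 6:2 4:2 3:2 2:1 1:1  a_24=24
[q^25] φ(25)=20,φ(5)=4,φ(1)=1 ⇒ 25

20, 21, 22, 23, 24, 25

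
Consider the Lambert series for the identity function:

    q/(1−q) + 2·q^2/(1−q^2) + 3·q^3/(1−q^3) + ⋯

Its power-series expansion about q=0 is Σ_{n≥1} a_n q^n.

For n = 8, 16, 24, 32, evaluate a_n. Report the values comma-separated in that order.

q^8  k|8↦f(k): 8:8 4:4 2:2 1:1  a_8=15
q^16  k|16↦f(k): 16:16 8:8 4:4 2:2 1:1  a_16=31
d|24:{1,2,3,4,6,8,12,24}  Σf=1+2+3+4+6+8+12+24=60
n=32: 1·32 2·16 4·8 8·4 16·2 32·1  f→[1+2+4+8+16+32]=63

15, 31, 60, 63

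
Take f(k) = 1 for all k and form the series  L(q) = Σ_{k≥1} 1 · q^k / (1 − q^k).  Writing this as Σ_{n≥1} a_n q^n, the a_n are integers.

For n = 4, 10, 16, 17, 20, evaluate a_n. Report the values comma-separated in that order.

3, 4, 5, 2, 6

n=4: 1·4 2·2 4·1  f→[1+1+1]=3
n=10: 1·10 2·5 5·2 10·1  f→[1+1+1+1]=4
q^16  k|16↦f(k): 16:1 8:1 4:1 2:1 1:1  a_16=5
q^17  k|17↦f(k): 1:1 17:1  a_17=2
[q^20] f(20)=1,f(10)=1,f(5)=1,f(4)=1,f(2)=1,f(1)=1 ⇒ 6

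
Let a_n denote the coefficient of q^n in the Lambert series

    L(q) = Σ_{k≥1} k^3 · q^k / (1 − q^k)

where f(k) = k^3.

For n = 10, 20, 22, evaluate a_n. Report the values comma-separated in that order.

[q^10] f(1)=1,f(2)=8,f(5)=125,f(10)=1000 ⇒ 1134
[q^20] f(1)=1,f(2)=8,f(4)=64,f(5)=125,f(10)=1000,f(20)=8000 ⇒ 9198
n=22: 22·1 11·2 2·11 1·22  f→[10648+1331+8+1]=11988

1134, 9198, 11988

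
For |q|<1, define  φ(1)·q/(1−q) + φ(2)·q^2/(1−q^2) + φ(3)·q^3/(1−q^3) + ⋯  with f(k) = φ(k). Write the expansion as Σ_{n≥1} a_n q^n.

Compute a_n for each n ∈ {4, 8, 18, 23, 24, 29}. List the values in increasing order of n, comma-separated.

n=4: 1·4 2·2 4·1  φ→[1+1+2]=4
n=8: 1·8 2·4 4·2 8·1  φ→[1+1+2+4]=8
q^18  k|18↦φ(k): 1:1 2:1 3:2 6:2 9:6 18:6  a_18=18
n=23: 23·1 1·23  φ→[22+1]=23
n=24: 24·1 12·2 8·3 6·4 4·6 3·8 2·12 1·24  φ→[8+4+4+2+2+2+1+1]=24
n=29: 29·1 1·29  φ→[28+1]=29

4, 8, 18, 23, 24, 29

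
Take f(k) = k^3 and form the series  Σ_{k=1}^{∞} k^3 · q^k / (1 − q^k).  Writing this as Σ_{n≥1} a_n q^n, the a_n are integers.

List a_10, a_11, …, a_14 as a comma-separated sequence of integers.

d|10:{1,2,5,10}  Σf=1+8+125+1000=1134
d|11:{1,11}  Σf=1+1331=1332
[q^12] f(1)=1,f(2)=8,f(3)=27,f(4)=64,f(6)=216,f(12)=1728 ⇒ 2044
[q^13] f(13)=2197,f(1)=1 ⇒ 2198
[q^14] f(14)=2744,f(7)=343,f(2)=8,f(1)=1 ⇒ 3096

1134, 1332, 2044, 2198, 3096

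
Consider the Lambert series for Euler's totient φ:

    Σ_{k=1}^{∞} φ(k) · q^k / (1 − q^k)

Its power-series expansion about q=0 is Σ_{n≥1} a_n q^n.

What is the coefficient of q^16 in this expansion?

q^16  k|16↦φ(k): 16:8 8:4 4:2 2:1 1:1  a_16=16

a_16 = 16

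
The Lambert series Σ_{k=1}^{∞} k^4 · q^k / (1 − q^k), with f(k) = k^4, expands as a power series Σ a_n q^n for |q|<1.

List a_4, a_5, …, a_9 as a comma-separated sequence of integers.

273, 626, 1394, 2402, 4369, 6643

q^4  k|4↦f(k): 4:256 2:16 1:1  a_4=273
q^5  k|5↦f(k): 5:625 1:1  a_5=626
n=6: 1·6 2·3 3·2 6·1  f→[1+16+81+1296]=1394
n=7: 7·1 1·7  f→[2401+1]=2402
n=8: 8·1 4·2 2·4 1·8  f→[4096+256+16+1]=4369
d|9:{1,3,9}  Σf=1+81+6561=6643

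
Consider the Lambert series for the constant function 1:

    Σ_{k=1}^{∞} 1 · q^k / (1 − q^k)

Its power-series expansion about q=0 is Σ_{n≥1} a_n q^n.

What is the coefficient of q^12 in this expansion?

d|12:{12,6,4,3,2,1}  Σf=1+1+1+1+1+1=6

a_12 = 6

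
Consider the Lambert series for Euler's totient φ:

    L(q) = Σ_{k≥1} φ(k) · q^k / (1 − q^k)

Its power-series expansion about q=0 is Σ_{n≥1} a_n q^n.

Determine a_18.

d|18:{1,2,3,6,9,18}  Σφ=1+1+2+2+6+6=18

a_18 = 18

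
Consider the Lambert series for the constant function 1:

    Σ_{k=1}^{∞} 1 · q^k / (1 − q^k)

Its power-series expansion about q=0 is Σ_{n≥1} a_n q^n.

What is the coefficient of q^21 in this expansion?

q^21  k|21↦f(k): 21:1 7:1 3:1 1:1  a_21=4

a_21 = 4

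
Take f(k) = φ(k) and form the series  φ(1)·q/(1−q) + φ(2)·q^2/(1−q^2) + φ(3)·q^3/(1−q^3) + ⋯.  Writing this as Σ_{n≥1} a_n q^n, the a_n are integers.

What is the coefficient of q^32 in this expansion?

[q^32] φ(32)=16,φ(16)=8,φ(8)=4,φ(4)=2,φ(2)=1,φ(1)=1 ⇒ 32

a_32 = 32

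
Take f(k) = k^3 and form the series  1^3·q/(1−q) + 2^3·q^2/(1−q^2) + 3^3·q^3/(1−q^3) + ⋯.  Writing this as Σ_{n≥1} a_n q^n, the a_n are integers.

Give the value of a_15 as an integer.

n=15: 1·15 3·5 5·3 15·1  f→[1+27+125+3375]=3528

a_15 = 3528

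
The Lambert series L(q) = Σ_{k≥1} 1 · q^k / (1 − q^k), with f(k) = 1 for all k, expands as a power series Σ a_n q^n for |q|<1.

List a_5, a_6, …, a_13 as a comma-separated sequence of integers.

[q^5] f(1)=1,f(5)=1 ⇒ 2
q^6  k|6↦f(k): 6:1 3:1 2:1 1:1  a_6=4
[q^7] f(7)=1,f(1)=1 ⇒ 2
n=8: 8·1 4·2 2·4 1·8  f→[1+1+1+1]=4
q^9  k|9↦f(k): 1:1 3:1 9:1  a_9=3
[q^10] f(1)=1,f(2)=1,f(5)=1,f(10)=1 ⇒ 4
n=11: 1·11 11·1  f→[1+1]=2
q^12  k|12↦f(k): 1:1 2:1 3:1 4:1 6:1 12:1  a_12=6
d|13:{1,13}  Σf=1+1=2

2, 4, 2, 4, 3, 4, 2, 6, 2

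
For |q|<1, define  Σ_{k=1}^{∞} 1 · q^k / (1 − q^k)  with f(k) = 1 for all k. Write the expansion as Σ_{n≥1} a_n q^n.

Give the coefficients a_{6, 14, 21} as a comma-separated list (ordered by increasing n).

n=6: 1·6 2·3 3·2 6·1  f→[1+1+1+1]=4
q^14  k|14↦f(k): 1:1 2:1 7:1 14:1  a_14=4
q^21  k|21↦f(k): 1:1 3:1 7:1 21:1  a_21=4

4, 4, 4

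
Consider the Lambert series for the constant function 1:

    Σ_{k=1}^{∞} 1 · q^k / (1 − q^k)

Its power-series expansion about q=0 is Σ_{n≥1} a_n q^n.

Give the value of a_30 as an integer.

d|30:{30,15,10,6,5,3,2,1}  Σf=1+1+1+1+1+1+1+1=8

a_30 = 8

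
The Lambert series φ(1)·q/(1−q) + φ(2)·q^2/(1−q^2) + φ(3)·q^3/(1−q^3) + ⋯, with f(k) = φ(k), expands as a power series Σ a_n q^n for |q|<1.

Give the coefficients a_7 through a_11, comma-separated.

q^7  k|7↦φ(k): 7:6 1:1  a_7=7
d|8:{1,2,4,8}  Σφ=1+1+2+4=8
[q^9] φ(1)=1,φ(3)=2,φ(9)=6 ⇒ 9
d|10:{10,5,2,1}  Σφ=4+4+1+1=10
q^11  k|11↦φ(k): 1:1 11:10  a_11=11

7, 8, 9, 10, 11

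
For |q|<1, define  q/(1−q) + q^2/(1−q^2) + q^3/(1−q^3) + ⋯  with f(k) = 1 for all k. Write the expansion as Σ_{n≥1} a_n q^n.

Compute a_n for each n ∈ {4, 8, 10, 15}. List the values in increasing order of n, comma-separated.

3, 4, 4, 4

d|4:{1,2,4}  Σf=1+1+1=3
q^8  k|8↦f(k): 1:1 2:1 4:1 8:1  a_8=4
n=10: 1·10 2·5 5·2 10·1  f→[1+1+1+1]=4
n=15: 15·1 5·3 3·5 1·15  f→[1+1+1+1]=4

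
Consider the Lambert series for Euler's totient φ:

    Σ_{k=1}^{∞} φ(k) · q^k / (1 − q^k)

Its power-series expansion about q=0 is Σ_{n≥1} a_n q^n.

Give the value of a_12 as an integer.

[q^12] φ(1)=1,φ(2)=1,φ(3)=2,φ(4)=2,φ(6)=2,φ(12)=4 ⇒ 12

a_12 = 12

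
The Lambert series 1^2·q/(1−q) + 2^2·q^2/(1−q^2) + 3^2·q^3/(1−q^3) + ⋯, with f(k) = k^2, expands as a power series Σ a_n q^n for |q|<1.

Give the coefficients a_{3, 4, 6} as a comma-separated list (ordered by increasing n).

d|3:{1,3}  Σf=1+9=10
d|4:{4,2,1}  Σf=16+4+1=21
q^6  k|6↦f(k): 1:1 2:4 3:9 6:36  a_6=50

10, 21, 50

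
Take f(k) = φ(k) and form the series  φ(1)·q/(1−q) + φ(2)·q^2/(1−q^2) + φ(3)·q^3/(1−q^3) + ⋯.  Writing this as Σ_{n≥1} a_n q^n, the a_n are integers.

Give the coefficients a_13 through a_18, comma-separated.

n=13: 1·13 13·1  φ→[1+12]=13
q^14  k|14↦φ(k): 14:6 7:6 2:1 1:1  a_14=14
q^15  k|15↦φ(k): 15:8 5:4 3:2 1:1  a_15=15
[q^16] φ(16)=8,φ(8)=4,φ(4)=2,φ(2)=1,φ(1)=1 ⇒ 16
d|17:{1,17}  Σφ=1+16=17
[q^18] φ(18)=6,φ(9)=6,φ(6)=2,φ(3)=2,φ(2)=1,φ(1)=1 ⇒ 18

13, 14, 15, 16, 17, 18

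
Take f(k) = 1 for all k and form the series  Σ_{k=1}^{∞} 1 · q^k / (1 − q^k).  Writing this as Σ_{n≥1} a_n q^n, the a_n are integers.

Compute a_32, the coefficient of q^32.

a_32 = 6

q^32  k|32↦f(k): 32:1 16:1 8:1 4:1 2:1 1:1  a_32=6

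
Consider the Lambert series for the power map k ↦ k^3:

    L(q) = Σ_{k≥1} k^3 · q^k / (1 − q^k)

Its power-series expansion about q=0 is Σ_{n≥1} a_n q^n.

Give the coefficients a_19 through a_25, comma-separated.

6860, 9198, 9632, 11988, 12168, 16380, 15751

n=19: 1·19 19·1  f→[1+6859]=6860
[q^20] f(20)=8000,f(10)=1000,f(5)=125,f(4)=64,f(2)=8,f(1)=1 ⇒ 9198
d|21:{21,7,3,1}  Σf=9261+343+27+1=9632
q^22  k|22↦f(k): 22:10648 11:1331 2:8 1:1  a_22=11988
[q^23] f(23)=12167,f(1)=1 ⇒ 12168
d|24:{1,2,3,4,6,8,12,24}  Σf=1+8+27+64+216+512+1728+13824=16380
d|25:{25,5,1}  Σf=15625+125+1=15751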